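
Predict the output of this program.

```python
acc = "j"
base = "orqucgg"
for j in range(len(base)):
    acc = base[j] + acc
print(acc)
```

j=0: prepend 'o' → 'oj'
j=1: prepend 'r' → 'roj'
j=2: prepend 'q' → 'qroj'
j=3: prepend 'u' → 'uqroj'
j=4: prepend 'c' → 'cuqroj'
j=5: prepend 'g' → 'gcuqroj'
j=6: prepend 'g' → 'ggcuqroj'

ggcuqroj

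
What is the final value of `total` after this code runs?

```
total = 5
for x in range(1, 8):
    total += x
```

x=1: total = 5+1 = 6
x=2: total = 6+2 = 8
x=3: total = 8+3 = 11
x=4: total = 11+4 = 15
x=5: total = 15+5 = 20
x=6: total = 20+6 = 26
x=7: total = 26+7 = 33

33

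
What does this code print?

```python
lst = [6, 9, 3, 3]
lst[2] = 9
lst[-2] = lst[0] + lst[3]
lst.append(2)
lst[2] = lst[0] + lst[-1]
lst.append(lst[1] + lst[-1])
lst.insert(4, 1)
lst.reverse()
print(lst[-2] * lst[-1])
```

lst[2] = 9 → [6, 9, 9, 3]
lst[-2] = lst[0]+lst[3] = 6+3 = 9 → [6, 9, 9, 3]
append 2 → [6, 9, 9, 3, 2]
lst[2] = lst[0]+lst[-1] = 6+2 = 8 → [6, 9, 8, 3, 2]
append lst[1]+lst[-1] = 9+2 = 11 → [6, 9, 8, 3, 2, 11]
insert 1 at 4 → [6, 9, 8, 3, 1, 2, 11]
reverse → [11, 2, 1, 3, 8, 9, 6]
lst[-2]*lst[-1] = 9*6 = 54

54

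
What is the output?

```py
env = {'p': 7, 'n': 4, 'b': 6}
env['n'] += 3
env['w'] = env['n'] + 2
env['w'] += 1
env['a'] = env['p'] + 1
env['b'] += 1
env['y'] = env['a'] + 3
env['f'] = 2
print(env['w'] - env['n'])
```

3

env['n'] = 4+3 = 7 → {'p': 7, 'n': 7, 'b': 6}
env['w'] = env['n']+2 = 9 → {'p': 7, 'n': 7, 'b': 6, 'w': 9}
env['w'] = 9+1 = 10 → {'p': 7, 'n': 7, 'b': 6, 'w': 10}
env['a'] = env['p']+1 = 8 → {'p': 7, 'n': 7, 'b': 6, 'w': 10, 'a': 8}
env['b'] = 6+1 = 7 → {'p': 7, 'n': 7, 'b': 7, 'w': 10, 'a': 8}
env['y'] = env['a']+3 = 11 → {'p': 7, 'n': 7, 'b': 7, 'w': 10, 'a': 8, 'y': 11}
env['f'] = 2 → {'p': 7, 'n': 7, 'b': 7, 'w': 10, 'a': 8, 'y': 11, 'f': 2}
env['w']-env['n'] = 10-7 = 3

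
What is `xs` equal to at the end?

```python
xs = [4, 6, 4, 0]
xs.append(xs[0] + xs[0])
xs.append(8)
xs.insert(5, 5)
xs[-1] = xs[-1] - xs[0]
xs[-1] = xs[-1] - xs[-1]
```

append xs[0]+xs[0] = 4+4 = 8 → [4, 6, 4, 0, 8]
append 8 → [4, 6, 4, 0, 8, 8]
insert 5 at 5 → [4, 6, 4, 0, 8, 5, 8]
xs[-1] = xs[-1]-xs[0] = 8-4 = 4 → [4, 6, 4, 0, 8, 5, 4]
xs[-1] = xs[-1]-xs[-1] = 4-4 = 0 → [4, 6, 4, 0, 8, 5, 0]

[4, 6, 4, 0, 8, 5, 0]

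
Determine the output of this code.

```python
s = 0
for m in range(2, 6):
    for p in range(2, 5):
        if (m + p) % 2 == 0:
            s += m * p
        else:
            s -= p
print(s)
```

m=2,p=2: even sum, s = 0+4 = 4
m=2,p=3: odd sum, s = 4-3 = 1
m=2,p=4: even sum, s = 1+8 = 9
m=3,p=2: odd sum, s = 9-2 = 7
m=3,p=3: even sum, s = 7+9 = 16
m=3,p=4: odd sum, s = 16-4 = 12
m=4,p=2: even sum, s = 12+8 = 20
m=4,p=3: odd sum, s = 20-3 = 17
m=4,p=4: even sum, s = 17+16 = 33
m=5,p=2: odd sum, s = 33-2 = 31
m=5,p=3: even sum, s = 31+15 = 46
m=5,p=4: odd sum, s = 46-4 = 42

42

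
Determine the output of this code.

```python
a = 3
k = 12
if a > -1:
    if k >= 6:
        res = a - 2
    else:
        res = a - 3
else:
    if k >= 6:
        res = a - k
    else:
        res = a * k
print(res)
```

a=3, k=12
a > -1 is True; k >= 6 is True
→ res = a - 2 = 1

1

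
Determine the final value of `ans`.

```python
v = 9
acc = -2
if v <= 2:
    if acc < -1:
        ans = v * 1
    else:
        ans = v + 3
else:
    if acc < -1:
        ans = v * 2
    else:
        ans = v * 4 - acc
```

18

v=9, acc=-2
v <= 2 is False; acc < -1 is True
→ ans = v * 2 = 18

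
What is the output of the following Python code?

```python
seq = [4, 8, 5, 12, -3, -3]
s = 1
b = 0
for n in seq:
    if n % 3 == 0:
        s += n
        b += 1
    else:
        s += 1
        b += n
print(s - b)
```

-10

n=4: not %3==0, s = 1+1 = 2; b=4
n=8: not %3==0, s = 2+1 = 3; b=12
n=5: not %3==0, s = 3+1 = 4; b=17
n=12: %3==0, s = 4+12 = 16; b=18
n=-3: %3==0, s = 16+(-3) = 13; b=19
n=-3: %3==0, s = 13+(-3) = 10; b=20
s-b = 10-20 = -10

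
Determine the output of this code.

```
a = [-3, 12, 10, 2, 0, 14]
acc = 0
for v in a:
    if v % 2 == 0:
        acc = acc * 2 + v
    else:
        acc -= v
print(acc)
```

v=-3: not even, acc = 0-(-3) = 3
v=12: even, acc = 3*2+12 = 18
v=10: even, acc = 18*2+10 = 46
v=2: even, acc = 46*2+2 = 94
v=0: even, acc = 94*2+0 = 188
v=14: even, acc = 188*2+14 = 390

390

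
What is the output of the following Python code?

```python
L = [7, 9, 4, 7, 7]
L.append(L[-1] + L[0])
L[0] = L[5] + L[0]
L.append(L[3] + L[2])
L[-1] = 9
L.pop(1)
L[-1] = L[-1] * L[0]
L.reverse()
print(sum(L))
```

append L[-1]+L[0] = 7+7 = 14 → [7, 9, 4, 7, 7, 14]
L[0] = L[5]+L[0] = 14+7 = 21 → [21, 9, 4, 7, 7, 14]
append L[3]+L[2] = 7+4 = 11 → [21, 9, 4, 7, 7, 14, 11]
L[-1] = 9 → [21, 9, 4, 7, 7, 14, 9]
pop(1) removes 9 → [21, 4, 7, 7, 14, 9]
L[-1] = L[-1]*L[0] = 9*21 = 189 → [21, 4, 7, 7, 14, 189]
reverse → [189, 14, 7, 7, 4, 21]
sum = 242

242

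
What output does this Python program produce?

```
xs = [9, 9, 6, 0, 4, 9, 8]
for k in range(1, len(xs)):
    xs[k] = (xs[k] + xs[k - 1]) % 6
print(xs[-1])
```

3

k=1: xs[1] = (9+9)%6 = 0 → [9, 0, 6, 0, 4, 9, 8]
k=2: xs[2] = (6+0)%6 = 0 → [9, 0, 0, 0, 4, 9, 8]
k=3: xs[3] = (0+0)%6 = 0 → [9, 0, 0, 0, 4, 9, 8]
k=4: xs[4] = (4+0)%6 = 4 → [9, 0, 0, 0, 4, 9, 8]
k=5: xs[5] = (9+4)%6 = 1 → [9, 0, 0, 0, 4, 1, 8]
k=6: xs[6] = (8+1)%6 = 3 → [9, 0, 0, 0, 4, 1, 3]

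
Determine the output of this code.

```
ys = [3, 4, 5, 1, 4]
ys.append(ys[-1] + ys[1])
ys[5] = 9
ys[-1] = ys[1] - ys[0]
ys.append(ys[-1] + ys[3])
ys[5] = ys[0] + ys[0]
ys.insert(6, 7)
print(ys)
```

[3, 4, 5, 1, 4, 6, 7, 2]

append ys[-1]+ys[1] = 4+4 = 8 → [3, 4, 5, 1, 4, 8]
ys[5] = 9 → [3, 4, 5, 1, 4, 9]
ys[-1] = ys[1]-ys[0] = 4-3 = 1 → [3, 4, 5, 1, 4, 1]
append ys[-1]+ys[3] = 1+1 = 2 → [3, 4, 5, 1, 4, 1, 2]
ys[5] = ys[0]+ys[0] = 3+3 = 6 → [3, 4, 5, 1, 4, 6, 2]
insert 7 at 6 → [3, 4, 5, 1, 4, 6, 7, 2]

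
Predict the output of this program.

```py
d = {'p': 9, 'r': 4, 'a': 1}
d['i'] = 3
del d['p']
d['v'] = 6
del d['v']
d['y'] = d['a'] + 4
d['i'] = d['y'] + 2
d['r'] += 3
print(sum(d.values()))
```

d['i'] = 3 → {'p': 9, 'r': 4, 'a': 1, 'i': 3}
del 'p' → {'r': 4, 'a': 1, 'i': 3}
d['v'] = 6 → {'r': 4, 'a': 1, 'i': 3, 'v': 6}
del 'v' → {'r': 4, 'a': 1, 'i': 3}
d['y'] = d['a']+4 = 5 → {'r': 4, 'a': 1, 'i': 3, 'y': 5}
d['i'] = d['y']+2 = 7 → {'r': 4, 'a': 1, 'i': 7, 'y': 5}
d['r'] = 4+3 = 7 → {'r': 7, 'a': 1, 'i': 7, 'y': 5}
sum of values = 20

20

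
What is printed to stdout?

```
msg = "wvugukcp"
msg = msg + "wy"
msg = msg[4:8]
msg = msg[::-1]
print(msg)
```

+ 'wy' → 'wvugukcpwy'
slice [4:8] → 'ukcp'
reverse → 'pcku'

pcku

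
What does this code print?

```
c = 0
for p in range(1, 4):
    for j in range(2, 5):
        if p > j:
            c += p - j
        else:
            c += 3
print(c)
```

25

p=1,j=2: not 1>2, c = 0+3 = 3
p=1,j=3: not 1>3, c = 3+3 = 6
p=1,j=4: not 1>4, c = 6+3 = 9
p=2,j=2: not 2>2, c = 9+3 = 12
p=2,j=3: not 2>3, c = 12+3 = 15
p=2,j=4: not 2>4, c = 15+3 = 18
p=3,j=2: 3>2, c = 18+1 = 19
p=3,j=3: not 3>3, c = 19+3 = 22
p=3,j=4: not 3>4, c = 22+3 = 25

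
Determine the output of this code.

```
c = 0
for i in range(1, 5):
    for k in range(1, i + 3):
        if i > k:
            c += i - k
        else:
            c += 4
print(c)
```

i=1,k=1: not 1>1, c = 0+4 = 4
i=1,k=2: not 1>2, c = 4+4 = 8
i=1,k=3: not 1>3, c = 8+4 = 12
i=2,k=1: 2>1, c = 12+1 = 13
i=2,k=2: not 2>2, c = 13+4 = 17
i=2,k=3: not 2>3, c = 17+4 = 21
i=2,k=4: not 2>4, c = 21+4 = 25
i=3,k=1: 3>1, c = 25+2 = 27
i=3,k=2: 3>2, c = 27+1 = 28
i=3,k=3: not 3>3, c = 28+4 = 32
i=3,k=4: not 3>4, c = 32+4 = 36
i=3,k=5: not 3>5, c = 36+4 = 40
i=4,k=1: 4>1, c = 40+3 = 43
i=4,k=2: 4>2, c = 43+2 = 45
i=4,k=3: 4>3, c = 45+1 = 46
i=4,k=4: not 4>4, c = 46+4 = 50
i=4,k=5: not 4>5, c = 50+4 = 54
i=4,k=6: not 4>6, c = 54+4 = 58

58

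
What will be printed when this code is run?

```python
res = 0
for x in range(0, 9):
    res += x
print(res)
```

x=0: res = 0+0 = 0
x=1: res = 0+1 = 1
x=2: res = 1+2 = 3
x=3: res = 3+3 = 6
x=4: res = 6+4 = 10
x=5: res = 10+5 = 15
x=6: res = 15+6 = 21
x=7: res = 21+7 = 28
x=8: res = 28+8 = 36

36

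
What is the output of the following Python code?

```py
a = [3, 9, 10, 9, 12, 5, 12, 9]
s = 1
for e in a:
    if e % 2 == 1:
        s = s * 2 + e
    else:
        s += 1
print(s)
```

e=3: odd, s = 1*2+3 = 5
e=9: odd, s = 5*2+9 = 19
e=10: not odd, s = 19+1 = 20
e=9: odd, s = 20*2+9 = 49
e=12: not odd, s = 49+1 = 50
e=5: odd, s = 50*2+5 = 105
e=12: not odd, s = 105+1 = 106
e=9: odd, s = 106*2+9 = 221

221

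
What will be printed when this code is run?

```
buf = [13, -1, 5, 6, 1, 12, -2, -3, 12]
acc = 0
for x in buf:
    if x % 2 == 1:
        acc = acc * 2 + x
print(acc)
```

219

x=13: odd, acc = 0*2+13 = 13
x=-1: odd, acc = 13*2+(-1) = 25
x=5: odd, acc = 25*2+5 = 55
x=6: not odd
x=1: odd, acc = 55*2+1 = 111
x=12: not odd
x=-2: not odd
x=-3: odd, acc = 111*2+(-3) = 219
x=12: not odd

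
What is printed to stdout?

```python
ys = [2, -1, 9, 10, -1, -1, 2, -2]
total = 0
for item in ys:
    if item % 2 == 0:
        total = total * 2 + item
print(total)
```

item=2: even, total = 0*2+2 = 2
item=-1: not even
item=9: not even
item=10: even, total = 2*2+10 = 14
item=-1: not even
item=-1: not even
item=2: even, total = 14*2+2 = 30
item=-2: even, total = 30*2+(-2) = 58

58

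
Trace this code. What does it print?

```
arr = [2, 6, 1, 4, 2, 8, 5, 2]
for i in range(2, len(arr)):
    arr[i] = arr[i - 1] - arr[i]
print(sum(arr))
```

-26

i=2: arr[2] = 6-1 = 5 → [2, 6, 5, 4, 2, 8, 5, 2]
i=3: arr[3] = 5-4 = 1 → [2, 6, 5, 1, 2, 8, 5, 2]
i=4: arr[4] = 1-2 = -1 → [2, 6, 5, 1, -1, 8, 5, 2]
i=5: arr[5] = (-1)-8 = -9 → [2, 6, 5, 1, -1, -9, 5, 2]
i=6: arr[6] = (-9)-5 = -14 → [2, 6, 5, 1, -1, -9, -14, 2]
i=7: arr[7] = (-14)-2 = -16 → [2, 6, 5, 1, -1, -9, -14, -16]
sum = -26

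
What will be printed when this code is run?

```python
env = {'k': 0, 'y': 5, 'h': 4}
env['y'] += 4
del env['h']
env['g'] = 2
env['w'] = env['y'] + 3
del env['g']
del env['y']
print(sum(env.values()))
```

env['y'] = 5+4 = 9 → {'k': 0, 'y': 9, 'h': 4}
del 'h' → {'k': 0, 'y': 9}
env['g'] = 2 → {'k': 0, 'y': 9, 'g': 2}
env['w'] = env['y']+3 = 12 → {'k': 0, 'y': 9, 'g': 2, 'w': 12}
del 'g' → {'k': 0, 'y': 9, 'w': 12}
del 'y' → {'k': 0, 'w': 12}
sum of values = 12

12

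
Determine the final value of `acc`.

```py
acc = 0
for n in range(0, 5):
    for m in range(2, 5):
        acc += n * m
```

90

n=0,m=2: acc = 0+0 = 0
n=0,m=3: acc = 0+0 = 0
n=0,m=4: acc = 0+0 = 0
n=1,m=2: acc = 0+2 = 2
n=1,m=3: acc = 2+3 = 5
n=1,m=4: acc = 5+4 = 9
n=2,m=2: acc = 9+4 = 13
n=2,m=3: acc = 13+6 = 19
n=2,m=4: acc = 19+8 = 27
n=3,m=2: acc = 27+6 = 33
n=3,m=3: acc = 33+9 = 42
n=3,m=4: acc = 42+12 = 54
n=4,m=2: acc = 54+8 = 62
n=4,m=3: acc = 62+12 = 74
n=4,m=4: acc = 74+16 = 90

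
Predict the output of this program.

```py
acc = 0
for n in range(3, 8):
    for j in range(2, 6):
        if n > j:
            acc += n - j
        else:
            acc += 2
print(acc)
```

n=3,j=2: 3>2, acc = 0+1 = 1
n=3,j=3: not 3>3, acc = 1+2 = 3
n=3,j=4: not 3>4, acc = 3+2 = 5
n=3,j=5: not 3>5, acc = 5+2 = 7
n=4,j=2: 4>2, acc = 7+2 = 9
n=4,j=3: 4>3, acc = 9+1 = 10
n=4,j=4: not 4>4, acc = 10+2 = 12
n=4,j=5: not 4>5, acc = 12+2 = 14
n=5,j=2: 5>2, acc = 14+3 = 17
n=5,j=3: 5>3, acc = 17+2 = 19
n=5,j=4: 5>4, acc = 19+1 = 20
n=5,j=5: not 5>5, acc = 20+2 = 22
n=6,j=2: 6>2, acc = 22+4 = 26
n=6,j=3: 6>3, acc = 26+3 = 29
n=6,j=4: 6>4, acc = 29+2 = 31
n=6,j=5: 6>5, acc = 31+1 = 32
n=7,j=2: 7>2, acc = 32+5 = 37
n=7,j=3: 7>3, acc = 37+4 = 41
n=7,j=4: 7>4, acc = 41+3 = 44
n=7,j=5: 7>5, acc = 44+2 = 46

46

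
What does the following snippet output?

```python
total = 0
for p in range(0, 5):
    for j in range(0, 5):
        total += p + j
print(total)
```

p=0,j=0: total = 0+0 = 0
p=0,j=1: total = 0+1 = 1
p=0,j=2: total = 1+2 = 3
p=0,j=3: total = 3+3 = 6
p=0,j=4: total = 6+4 = 10
p=1,j=0: total = 10+1 = 11
p=1,j=1: total = 11+2 = 13
p=1,j=2: total = 13+3 = 16
p=1,j=3: total = 16+4 = 20
p=1,j=4: total = 20+5 = 25
p=2,j=0: total = 25+2 = 27
p=2,j=1: total = 27+3 = 30
p=2,j=2: total = 30+4 = 34
p=2,j=3: total = 34+5 = 39
p=2,j=4: total = 39+6 = 45
p=3,j=0: total = 45+3 = 48
p=3,j=1: total = 48+4 = 52
p=3,j=2: total = 52+5 = 57
p=3,j=3: total = 57+6 = 63
p=3,j=4: total = 63+7 = 70
p=4,j=0: total = 70+4 = 74
p=4,j=1: total = 74+5 = 79
p=4,j=2: total = 79+6 = 85
p=4,j=3: total = 85+7 = 92
p=4,j=4: total = 92+8 = 100

100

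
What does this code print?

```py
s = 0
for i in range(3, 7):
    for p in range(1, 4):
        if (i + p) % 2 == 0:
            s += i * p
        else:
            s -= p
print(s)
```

40

i=3,p=1: even sum, s = 0+3 = 3
i=3,p=2: odd sum, s = 3-2 = 1
i=3,p=3: even sum, s = 1+9 = 10
i=4,p=1: odd sum, s = 10-1 = 9
i=4,p=2: even sum, s = 9+8 = 17
i=4,p=3: odd sum, s = 17-3 = 14
i=5,p=1: even sum, s = 14+5 = 19
i=5,p=2: odd sum, s = 19-2 = 17
i=5,p=3: even sum, s = 17+15 = 32
i=6,p=1: odd sum, s = 32-1 = 31
i=6,p=2: even sum, s = 31+12 = 43
i=6,p=3: odd sum, s = 43-3 = 40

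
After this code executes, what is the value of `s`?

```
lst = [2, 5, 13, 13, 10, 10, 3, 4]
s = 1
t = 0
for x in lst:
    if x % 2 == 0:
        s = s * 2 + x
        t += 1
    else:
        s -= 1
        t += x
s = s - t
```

32

x=2: even, s = 1*2+2 = 4; t=1
x=5: not even, s = 4-1 = 3; t=6
x=13: not even, s = 3-1 = 2; t=19
x=13: not even, s = 2-1 = 1; t=32
x=10: even, s = 1*2+10 = 12; t=33
x=10: even, s = 12*2+10 = 34; t=34
x=3: not even, s = 34-1 = 33; t=37
x=4: even, s = 33*2+4 = 70; t=38
s-t = 70-38 = 32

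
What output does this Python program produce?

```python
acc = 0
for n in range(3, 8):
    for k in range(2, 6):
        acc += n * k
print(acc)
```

350

n=3,k=2: acc = 0+6 = 6
n=3,k=3: acc = 6+9 = 15
n=3,k=4: acc = 15+12 = 27
n=3,k=5: acc = 27+15 = 42
n=4,k=2: acc = 42+8 = 50
n=4,k=3: acc = 50+12 = 62
n=4,k=4: acc = 62+16 = 78
n=4,k=5: acc = 78+20 = 98
n=5,k=2: acc = 98+10 = 108
n=5,k=3: acc = 108+15 = 123
n=5,k=4: acc = 123+20 = 143
n=5,k=5: acc = 143+25 = 168
n=6,k=2: acc = 168+12 = 180
n=6,k=3: acc = 180+18 = 198
n=6,k=4: acc = 198+24 = 222
n=6,k=5: acc = 222+30 = 252
n=7,k=2: acc = 252+14 = 266
n=7,k=3: acc = 266+21 = 287
n=7,k=4: acc = 287+28 = 315
n=7,k=5: acc = 315+35 = 350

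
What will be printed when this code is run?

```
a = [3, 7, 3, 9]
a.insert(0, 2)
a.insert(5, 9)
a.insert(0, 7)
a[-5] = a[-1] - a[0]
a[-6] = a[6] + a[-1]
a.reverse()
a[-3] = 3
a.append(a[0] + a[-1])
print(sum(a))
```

insert 2 at 0 → [2, 3, 7, 3, 9]
insert 9 at 5 → [2, 3, 7, 3, 9, 9]
insert 7 at 0 → [7, 2, 3, 7, 3, 9, 9]
a[-5] = a[-1]-a[0] = 9-7 = 2 → [7, 2, 2, 7, 3, 9, 9]
a[-6] = a[6]+a[-1] = 9+9 = 18 → [7, 18, 2, 7, 3, 9, 9]
reverse → [9, 9, 3, 7, 2, 18, 7]
a[-3] = 3 → [9, 9, 3, 7, 3, 18, 7]
append a[0]+a[-1] = 9+7 = 16 → [9, 9, 3, 7, 3, 18, 7, 16]
sum = 72

72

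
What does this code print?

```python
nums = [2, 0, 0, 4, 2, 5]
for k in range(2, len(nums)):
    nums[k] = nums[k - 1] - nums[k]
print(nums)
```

[2, 0, 0, -4, -6, -11]

k=2: nums[2] = 0-0 = 0 → [2, 0, 0, 4, 2, 5]
k=3: nums[3] = 0-4 = -4 → [2, 0, 0, -4, 2, 5]
k=4: nums[4] = (-4)-2 = -6 → [2, 0, 0, -4, -6, 5]
k=5: nums[5] = (-6)-5 = -11 → [2, 0, 0, -4, -6, -11]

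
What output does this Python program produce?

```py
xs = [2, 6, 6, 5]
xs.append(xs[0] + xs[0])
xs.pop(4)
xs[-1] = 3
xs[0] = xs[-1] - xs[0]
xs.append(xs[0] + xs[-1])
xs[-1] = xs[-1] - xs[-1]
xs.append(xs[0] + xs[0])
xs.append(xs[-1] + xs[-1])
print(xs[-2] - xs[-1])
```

append xs[0]+xs[0] = 2+2 = 4 → [2, 6, 6, 5, 4]
pop(4) removes 4 → [2, 6, 6, 5]
xs[-1] = 3 → [2, 6, 6, 3]
xs[0] = xs[-1]-xs[0] = 3-2 = 1 → [1, 6, 6, 3]
append xs[0]+xs[-1] = 1+3 = 4 → [1, 6, 6, 3, 4]
xs[-1] = xs[-1]-xs[-1] = 4-4 = 0 → [1, 6, 6, 3, 0]
append xs[0]+xs[0] = 1+1 = 2 → [1, 6, 6, 3, 0, 2]
append xs[-1]+xs[-1] = 2+2 = 4 → [1, 6, 6, 3, 0, 2, 4]
xs[-2]-xs[-1] = 2-4 = -2

-2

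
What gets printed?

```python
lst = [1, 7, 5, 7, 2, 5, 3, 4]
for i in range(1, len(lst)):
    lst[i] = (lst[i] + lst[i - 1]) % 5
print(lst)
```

i=1: lst[1] = (7+1)%5 = 3 → [1, 3, 5, 7, 2, 5, 3, 4]
i=2: lst[2] = (5+3)%5 = 3 → [1, 3, 3, 7, 2, 5, 3, 4]
i=3: lst[3] = (7+3)%5 = 0 → [1, 3, 3, 0, 2, 5, 3, 4]
i=4: lst[4] = (2+0)%5 = 2 → [1, 3, 3, 0, 2, 5, 3, 4]
i=5: lst[5] = (5+2)%5 = 2 → [1, 3, 3, 0, 2, 2, 3, 4]
i=6: lst[6] = (3+2)%5 = 0 → [1, 3, 3, 0, 2, 2, 0, 4]
i=7: lst[7] = (4+0)%5 = 4 → [1, 3, 3, 0, 2, 2, 0, 4]

[1, 3, 3, 0, 2, 2, 0, 4]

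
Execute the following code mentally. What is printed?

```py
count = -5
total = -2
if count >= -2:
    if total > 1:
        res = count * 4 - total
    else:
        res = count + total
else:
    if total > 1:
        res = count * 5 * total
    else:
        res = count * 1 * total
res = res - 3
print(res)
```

7

count=-5, total=-2
count >= -2 is False; total > 1 is False
→ res = count * 1 * total = 10
res = 10-3 = 7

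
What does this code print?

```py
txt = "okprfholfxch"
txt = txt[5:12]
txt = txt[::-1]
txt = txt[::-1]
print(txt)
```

holfxch

slice [5:12] → 'holfxch'
reverse → 'hcxfloh'
reverse → 'holfxch'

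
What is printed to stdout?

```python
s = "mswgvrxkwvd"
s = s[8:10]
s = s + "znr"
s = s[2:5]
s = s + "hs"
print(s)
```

slice [8:10] → 'wv'
+ 'znr' → 'wvznr'
slice [2:5] → 'znr'
+ 'hs' → 'znrhs'

znrhs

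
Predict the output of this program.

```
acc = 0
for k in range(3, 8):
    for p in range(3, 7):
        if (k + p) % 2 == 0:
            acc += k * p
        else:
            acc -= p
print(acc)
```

174

k=3,p=3: even sum, acc = 0+9 = 9
k=3,p=4: odd sum, acc = 9-4 = 5
k=3,p=5: even sum, acc = 5+15 = 20
k=3,p=6: odd sum, acc = 20-6 = 14
k=4,p=3: odd sum, acc = 14-3 = 11
k=4,p=4: even sum, acc = 11+16 = 27
k=4,p=5: odd sum, acc = 27-5 = 22
k=4,p=6: even sum, acc = 22+24 = 46
k=5,p=3: even sum, acc = 46+15 = 61
k=5,p=4: odd sum, acc = 61-4 = 57
k=5,p=5: even sum, acc = 57+25 = 82
k=5,p=6: odd sum, acc = 82-6 = 76
k=6,p=3: odd sum, acc = 76-3 = 73
k=6,p=4: even sum, acc = 73+24 = 97
k=6,p=5: odd sum, acc = 97-5 = 92
k=6,p=6: even sum, acc = 92+36 = 128
k=7,p=3: even sum, acc = 128+21 = 149
k=7,p=4: odd sum, acc = 149-4 = 145
k=7,p=5: even sum, acc = 145+35 = 180
k=7,p=6: odd sum, acc = 180-6 = 174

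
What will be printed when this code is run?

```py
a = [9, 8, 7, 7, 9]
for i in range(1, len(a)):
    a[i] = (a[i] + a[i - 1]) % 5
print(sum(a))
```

i=1: a[1] = (8+9)%5 = 2 → [9, 2, 7, 7, 9]
i=2: a[2] = (7+2)%5 = 4 → [9, 2, 4, 7, 9]
i=3: a[3] = (7+4)%5 = 1 → [9, 2, 4, 1, 9]
i=4: a[4] = (9+1)%5 = 0 → [9, 2, 4, 1, 0]
sum = 16

16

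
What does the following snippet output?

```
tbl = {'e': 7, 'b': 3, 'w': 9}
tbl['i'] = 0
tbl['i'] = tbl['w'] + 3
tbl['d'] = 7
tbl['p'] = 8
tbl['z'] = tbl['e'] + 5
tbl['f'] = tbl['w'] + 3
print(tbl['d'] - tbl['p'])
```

-1

tbl['i'] = 0 → {'e': 7, 'b': 3, 'w': 9, 'i': 0}
tbl['i'] = tbl['w']+3 = 12 → {'e': 7, 'b': 3, 'w': 9, 'i': 12}
tbl['d'] = 7 → {'e': 7, 'b': 3, 'w': 9, 'i': 12, 'd': 7}
tbl['p'] = 8 → {'e': 7, 'b': 3, 'w': 9, 'i': 12, 'd': 7, 'p': 8}
tbl['z'] = tbl['e']+5 = 12 → {'e': 7, 'b': 3, 'w': 9, 'i': 12, 'd': 7, 'p': 8, 'z': 12}
tbl['f'] = tbl['w']+3 = 12 → {'e': 7, 'b': 3, 'w': 9, 'i': 12, 'd': 7, 'p': 8, 'z': 12, 'f': 12}
tbl['d']-tbl['p'] = 7-8 = -1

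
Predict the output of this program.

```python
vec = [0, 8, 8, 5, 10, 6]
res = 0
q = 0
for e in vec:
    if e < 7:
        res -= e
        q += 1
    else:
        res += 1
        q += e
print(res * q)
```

-232

e=0: <7, res = 0-0 = 0; q=1
e=8: not <7, res = 0+1 = 1; q=9
e=8: not <7, res = 1+1 = 2; q=17
e=5: <7, res = 2-5 = -3; q=18
e=10: not <7, res = (-3)+1 = -2; q=28
e=6: <7, res = (-2)-6 = -8; q=29
res*q = (-8)*29 = -232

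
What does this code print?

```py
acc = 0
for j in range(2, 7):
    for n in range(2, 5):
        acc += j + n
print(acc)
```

j=2,n=2: acc = 0+4 = 4
j=2,n=3: acc = 4+5 = 9
j=2,n=4: acc = 9+6 = 15
j=3,n=2: acc = 15+5 = 20
j=3,n=3: acc = 20+6 = 26
j=3,n=4: acc = 26+7 = 33
j=4,n=2: acc = 33+6 = 39
j=4,n=3: acc = 39+7 = 46
j=4,n=4: acc = 46+8 = 54
j=5,n=2: acc = 54+7 = 61
j=5,n=3: acc = 61+8 = 69
j=5,n=4: acc = 69+9 = 78
j=6,n=2: acc = 78+8 = 86
j=6,n=3: acc = 86+9 = 95
j=6,n=4: acc = 95+10 = 105

105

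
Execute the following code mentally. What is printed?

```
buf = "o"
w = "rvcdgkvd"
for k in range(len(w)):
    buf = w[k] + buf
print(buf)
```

dvkgdcvro

k=0: prepend 'r' → 'ro'
k=1: prepend 'v' → 'vro'
k=2: prepend 'c' → 'cvro'
k=3: prepend 'd' → 'dcvro'
k=4: prepend 'g' → 'gdcvro'
k=5: prepend 'k' → 'kgdcvro'
k=6: prepend 'v' → 'vkgdcvro'
k=7: prepend 'd' → 'dvkgdcvro'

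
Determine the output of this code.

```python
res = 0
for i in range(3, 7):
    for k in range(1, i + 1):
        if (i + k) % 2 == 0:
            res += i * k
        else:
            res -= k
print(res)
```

i=3,k=1: even sum, res = 0+3 = 3
i=3,k=2: odd sum, res = 3-2 = 1
i=3,k=3: even sum, res = 1+9 = 10
i=4,k=1: odd sum, res = 10-1 = 9
i=4,k=2: even sum, res = 9+8 = 17
i=4,k=3: odd sum, res = 17-3 = 14
i=4,k=4: even sum, res = 14+16 = 30
i=5,k=1: even sum, res = 30+5 = 35
i=5,k=2: odd sum, res = 35-2 = 33
i=5,k=3: even sum, res = 33+15 = 48
i=5,k=4: odd sum, res = 48-4 = 44
i=5,k=5: even sum, res = 44+25 = 69
i=6,k=1: odd sum, res = 69-1 = 68
i=6,k=2: even sum, res = 68+12 = 80
i=6,k=3: odd sum, res = 80-3 = 77
i=6,k=4: even sum, res = 77+24 = 101
i=6,k=5: odd sum, res = 101-5 = 96
i=6,k=6: even sum, res = 96+36 = 132

132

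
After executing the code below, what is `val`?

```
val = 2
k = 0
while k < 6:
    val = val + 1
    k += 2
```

5

k=0: val = 2+1 = 3
k=2: val = 3+1 = 4
k=4: val = 4+1 = 5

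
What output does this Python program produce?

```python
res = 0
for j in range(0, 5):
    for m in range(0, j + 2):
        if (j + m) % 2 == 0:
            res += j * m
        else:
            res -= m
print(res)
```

j=0,m=0: even sum, res = 0+0 = 0
j=0,m=1: odd sum, res = 0-1 = -1
j=1,m=0: odd sum, res = (-1)-0 = -1
j=1,m=1: even sum, res = (-1)+1 = 0
j=1,m=2: odd sum, res = 0-2 = -2
j=2,m=0: even sum, res = (-2)+0 = -2
j=2,m=1: odd sum, res = (-2)-1 = -3
j=2,m=2: even sum, res = (-3)+4 = 1
j=2,m=3: odd sum, res = 1-3 = -2
j=3,m=0: odd sum, res = (-2)-0 = -2
j=3,m=1: even sum, res = (-2)+3 = 1
j=3,m=2: odd sum, res = 1-2 = -1
j=3,m=3: even sum, res = (-1)+9 = 8
j=3,m=4: odd sum, res = 8-4 = 4
j=4,m=0: even sum, res = 4+0 = 4
j=4,m=1: odd sum, res = 4-1 = 3
j=4,m=2: even sum, res = 3+8 = 11
j=4,m=3: odd sum, res = 11-3 = 8
j=4,m=4: even sum, res = 8+16 = 24
j=4,m=5: odd sum, res = 24-5 = 19

19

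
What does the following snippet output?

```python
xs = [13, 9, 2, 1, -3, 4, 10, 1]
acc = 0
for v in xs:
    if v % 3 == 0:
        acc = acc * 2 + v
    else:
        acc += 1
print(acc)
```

26

v=13: not %3==0, acc = 0+1 = 1
v=9: %3==0, acc = 1*2+9 = 11
v=2: not %3==0, acc = 11+1 = 12
v=1: not %3==0, acc = 12+1 = 13
v=-3: %3==0, acc = 13*2+(-3) = 23
v=4: not %3==0, acc = 23+1 = 24
v=10: not %3==0, acc = 24+1 = 25
v=1: not %3==0, acc = 25+1 = 26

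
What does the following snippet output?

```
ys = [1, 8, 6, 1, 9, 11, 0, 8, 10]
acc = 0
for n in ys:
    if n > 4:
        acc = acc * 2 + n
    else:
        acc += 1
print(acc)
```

578

n=1: not >4, acc = 0+1 = 1
n=8: >4, acc = 1*2+8 = 10
n=6: >4, acc = 10*2+6 = 26
n=1: not >4, acc = 26+1 = 27
n=9: >4, acc = 27*2+9 = 63
n=11: >4, acc = 63*2+11 = 137
n=0: not >4, acc = 137+1 = 138
n=8: >4, acc = 138*2+8 = 284
n=10: >4, acc = 284*2+10 = 578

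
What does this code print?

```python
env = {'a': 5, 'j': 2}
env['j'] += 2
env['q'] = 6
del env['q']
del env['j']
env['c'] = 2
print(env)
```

env['j'] = 2+2 = 4 → {'a': 5, 'j': 4}
env['q'] = 6 → {'a': 5, 'j': 4, 'q': 6}
del 'q' → {'a': 5, 'j': 4}
del 'j' → {'a': 5}
env['c'] = 2 → {'a': 5, 'c': 2}

{'a': 5, 'c': 2}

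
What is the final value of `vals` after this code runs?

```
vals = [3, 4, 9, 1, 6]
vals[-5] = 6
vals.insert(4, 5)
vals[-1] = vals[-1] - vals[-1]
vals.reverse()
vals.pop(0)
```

[5, 1, 9, 4, 6]

vals[-5] = 6 → [6, 4, 9, 1, 6]
insert 5 at 4 → [6, 4, 9, 1, 5, 6]
vals[-1] = vals[-1]-vals[-1] = 6-6 = 0 → [6, 4, 9, 1, 5, 0]
reverse → [0, 5, 1, 9, 4, 6]
pop(0) removes 0 → [5, 1, 9, 4, 6]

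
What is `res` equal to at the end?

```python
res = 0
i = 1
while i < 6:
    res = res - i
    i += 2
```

-9

i=1: res = 0-1 = -1
i=3: res = (-1)-3 = -4
i=5: res = (-4)-5 = -9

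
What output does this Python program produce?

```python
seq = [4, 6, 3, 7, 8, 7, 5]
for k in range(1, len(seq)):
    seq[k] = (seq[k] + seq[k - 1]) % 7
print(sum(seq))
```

k=1: seq[1] = (6+4)%7 = 3 → [4, 3, 3, 7, 8, 7, 5]
k=2: seq[2] = (3+3)%7 = 6 → [4, 3, 6, 7, 8, 7, 5]
k=3: seq[3] = (7+6)%7 = 6 → [4, 3, 6, 6, 8, 7, 5]
k=4: seq[4] = (8+6)%7 = 0 → [4, 3, 6, 6, 0, 7, 5]
k=5: seq[5] = (7+0)%7 = 0 → [4, 3, 6, 6, 0, 0, 5]
k=6: seq[6] = (5+0)%7 = 5 → [4, 3, 6, 6, 0, 0, 5]
sum = 24

24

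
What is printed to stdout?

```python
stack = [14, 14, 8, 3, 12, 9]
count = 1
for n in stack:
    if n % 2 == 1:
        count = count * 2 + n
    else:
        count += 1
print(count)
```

33

n=14: not odd, count = 1+1 = 2
n=14: not odd, count = 2+1 = 3
n=8: not odd, count = 3+1 = 4
n=3: odd, count = 4*2+3 = 11
n=12: not odd, count = 11+1 = 12
n=9: odd, count = 12*2+9 = 33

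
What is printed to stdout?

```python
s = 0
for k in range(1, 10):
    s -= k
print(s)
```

-45

k=1: s = 0-1 = -1
k=2: s = (-1)-2 = -3
k=3: s = (-3)-3 = -6
k=4: s = (-6)-4 = -10
k=5: s = (-10)-5 = -15
k=6: s = (-15)-6 = -21
k=7: s = (-21)-7 = -28
k=8: s = (-28)-8 = -36
k=9: s = (-36)-9 = -45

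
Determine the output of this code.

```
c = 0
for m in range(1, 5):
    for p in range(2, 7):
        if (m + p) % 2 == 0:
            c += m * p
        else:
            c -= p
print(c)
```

64

m=1,p=2: odd sum, c = 0-2 = -2
m=1,p=3: even sum, c = (-2)+3 = 1
m=1,p=4: odd sum, c = 1-4 = -3
m=1,p=5: even sum, c = (-3)+5 = 2
m=1,p=6: odd sum, c = 2-6 = -4
m=2,p=2: even sum, c = (-4)+4 = 0
m=2,p=3: odd sum, c = 0-3 = -3
m=2,p=4: even sum, c = (-3)+8 = 5
m=2,p=5: odd sum, c = 5-5 = 0
m=2,p=6: even sum, c = 0+12 = 12
m=3,p=2: odd sum, c = 12-2 = 10
m=3,p=3: even sum, c = 10+9 = 19
m=3,p=4: odd sum, c = 19-4 = 15
m=3,p=5: even sum, c = 15+15 = 30
m=3,p=6: odd sum, c = 30-6 = 24
m=4,p=2: even sum, c = 24+8 = 32
m=4,p=3: odd sum, c = 32-3 = 29
m=4,p=4: even sum, c = 29+16 = 45
m=4,p=5: odd sum, c = 45-5 = 40
m=4,p=6: even sum, c = 40+24 = 64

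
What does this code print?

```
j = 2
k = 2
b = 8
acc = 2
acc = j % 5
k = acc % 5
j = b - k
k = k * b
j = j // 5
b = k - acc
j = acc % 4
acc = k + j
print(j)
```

2

acc = 2%5 = 2
k = 2%5 = 2
j = 8-2 = 6
k = 2*8 = 16
j = 6//5 = 1
b = 16-2 = 14
j = 2%4 = 2
acc = 16+2 = 18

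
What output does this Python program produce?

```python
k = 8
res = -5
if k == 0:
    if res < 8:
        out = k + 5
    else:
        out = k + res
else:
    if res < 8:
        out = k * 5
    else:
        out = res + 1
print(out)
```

40

k=8, res=-5
k == 0 is False; res < 8 is True
→ out = k * 5 = 40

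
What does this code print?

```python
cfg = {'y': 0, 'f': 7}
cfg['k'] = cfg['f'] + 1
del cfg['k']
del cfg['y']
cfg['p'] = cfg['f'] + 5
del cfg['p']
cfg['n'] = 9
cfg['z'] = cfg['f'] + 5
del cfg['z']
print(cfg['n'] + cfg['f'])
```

cfg['k'] = cfg['f']+1 = 8 → {'y': 0, 'f': 7, 'k': 8}
del 'k' → {'y': 0, 'f': 7}
del 'y' → {'f': 7}
cfg['p'] = cfg['f']+5 = 12 → {'f': 7, 'p': 12}
del 'p' → {'f': 7}
cfg['n'] = 9 → {'f': 7, 'n': 9}
cfg['z'] = cfg['f']+5 = 12 → {'f': 7, 'n': 9, 'z': 12}
del 'z' → {'f': 7, 'n': 9}
cfg['n']+cfg['f'] = 9+7 = 16

16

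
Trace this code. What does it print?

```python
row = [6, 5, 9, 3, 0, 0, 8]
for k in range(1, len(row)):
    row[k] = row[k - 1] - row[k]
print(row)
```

[6, 1, -8, -11, -11, -11, -19]

k=1: row[1] = 6-5 = 1 → [6, 1, 9, 3, 0, 0, 8]
k=2: row[2] = 1-9 = -8 → [6, 1, -8, 3, 0, 0, 8]
k=3: row[3] = (-8)-3 = -11 → [6, 1, -8, -11, 0, 0, 8]
k=4: row[4] = (-11)-0 = -11 → [6, 1, -8, -11, -11, 0, 8]
k=5: row[5] = (-11)-0 = -11 → [6, 1, -8, -11, -11, -11, 8]
k=6: row[6] = (-11)-8 = -19 → [6, 1, -8, -11, -11, -11, -19]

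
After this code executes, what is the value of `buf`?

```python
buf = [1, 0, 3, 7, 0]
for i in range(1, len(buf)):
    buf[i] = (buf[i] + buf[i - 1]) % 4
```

i=1: buf[1] = (0+1)%4 = 1 → [1, 1, 3, 7, 0]
i=2: buf[2] = (3+1)%4 = 0 → [1, 1, 0, 7, 0]
i=3: buf[3] = (7+0)%4 = 3 → [1, 1, 0, 3, 0]
i=4: buf[4] = (0+3)%4 = 3 → [1, 1, 0, 3, 3]

[1, 1, 0, 3, 3]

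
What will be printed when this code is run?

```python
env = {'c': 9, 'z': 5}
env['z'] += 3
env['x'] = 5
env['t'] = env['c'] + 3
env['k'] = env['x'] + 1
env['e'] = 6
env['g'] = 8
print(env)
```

{'c': 9, 'z': 8, 'x': 5, 't': 12, 'k': 6, 'e': 6, 'g': 8}

env['z'] = 5+3 = 8 → {'c': 9, 'z': 8}
env['x'] = 5 → {'c': 9, 'z': 8, 'x': 5}
env['t'] = env['c']+3 = 12 → {'c': 9, 'z': 8, 'x': 5, 't': 12}
env['k'] = env['x']+1 = 6 → {'c': 9, 'z': 8, 'x': 5, 't': 12, 'k': 6}
env['e'] = 6 → {'c': 9, 'z': 8, 'x': 5, 't': 12, 'k': 6, 'e': 6}
env['g'] = 8 → {'c': 9, 'z': 8, 'x': 5, 't': 12, 'k': 6, 'e': 6, 'g': 8}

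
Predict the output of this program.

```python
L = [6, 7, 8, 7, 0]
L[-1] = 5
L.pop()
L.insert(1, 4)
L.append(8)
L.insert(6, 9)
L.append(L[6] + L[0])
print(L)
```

[6, 4, 7, 8, 7, 8, 9, 15]

L[-1] = 5 → [6, 7, 8, 7, 5]
pop() removes 5 → [6, 7, 8, 7]
insert 4 at 1 → [6, 4, 7, 8, 7]
append 8 → [6, 4, 7, 8, 7, 8]
insert 9 at 6 → [6, 4, 7, 8, 7, 8, 9]
append L[6]+L[0] = 9+6 = 15 → [6, 4, 7, 8, 7, 8, 9, 15]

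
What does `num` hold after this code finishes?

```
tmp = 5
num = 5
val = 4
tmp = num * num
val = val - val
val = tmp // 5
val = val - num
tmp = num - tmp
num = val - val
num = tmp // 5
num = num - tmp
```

tmp = 5*5 = 25
val = 4-4 = 0
val = 25//5 = 5
val = 5-5 = 0
tmp = 5-25 = -20
num = 0-0 = 0
num = (-20)//5 = -4
num = (-4)-(-20) = 16

16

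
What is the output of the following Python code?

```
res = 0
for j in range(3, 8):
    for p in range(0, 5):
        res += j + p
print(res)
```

j=3,p=0: res = 0+3 = 3
j=3,p=1: res = 3+4 = 7
j=3,p=2: res = 7+5 = 12
j=3,p=3: res = 12+6 = 18
j=3,p=4: res = 18+7 = 25
j=4,p=0: res = 25+4 = 29
j=4,p=1: res = 29+5 = 34
j=4,p=2: res = 34+6 = 40
j=4,p=3: res = 40+7 = 47
j=4,p=4: res = 47+8 = 55
j=5,p=0: res = 55+5 = 60
j=5,p=1: res = 60+6 = 66
j=5,p=2: res = 66+7 = 73
j=5,p=3: res = 73+8 = 81
j=5,p=4: res = 81+9 = 90
j=6,p=0: res = 90+6 = 96
j=6,p=1: res = 96+7 = 103
j=6,p=2: res = 103+8 = 111
j=6,p=3: res = 111+9 = 120
j=6,p=4: res = 120+10 = 130
j=7,p=0: res = 130+7 = 137
j=7,p=1: res = 137+8 = 145
j=7,p=2: res = 145+9 = 154
j=7,p=3: res = 154+10 = 164
j=7,p=4: res = 164+11 = 175

175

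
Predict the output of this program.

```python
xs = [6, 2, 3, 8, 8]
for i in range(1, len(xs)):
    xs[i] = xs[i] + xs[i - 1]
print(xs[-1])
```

27

i=1: xs[1] = 2+6 = 8 → [6, 8, 3, 8, 8]
i=2: xs[2] = 3+8 = 11 → [6, 8, 11, 8, 8]
i=3: xs[3] = 8+11 = 19 → [6, 8, 11, 19, 8]
i=4: xs[4] = 8+19 = 27 → [6, 8, 11, 19, 27]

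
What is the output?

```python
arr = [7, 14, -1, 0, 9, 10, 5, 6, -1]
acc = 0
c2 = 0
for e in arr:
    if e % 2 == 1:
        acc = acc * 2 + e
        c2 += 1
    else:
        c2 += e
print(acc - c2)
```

114

e=7: odd, acc = 0*2+7 = 7; c2=1
e=14: not odd; c2=15
e=-1: odd, acc = 7*2+(-1) = 13; c2=16
e=0: not odd; c2=16
e=9: odd, acc = 13*2+9 = 35; c2=17
e=10: not odd; c2=27
e=5: odd, acc = 35*2+5 = 75; c2=28
e=6: not odd; c2=34
e=-1: odd, acc = 75*2+(-1) = 149; c2=35
acc-c2 = 149-35 = 114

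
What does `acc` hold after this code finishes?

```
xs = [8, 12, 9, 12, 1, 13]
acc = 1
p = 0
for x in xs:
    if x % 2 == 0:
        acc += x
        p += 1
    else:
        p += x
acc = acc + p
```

59

x=8: even, acc = 1+8 = 9; p=1
x=12: even, acc = 9+12 = 21; p=2
x=9: not even; p=11
x=12: even, acc = 21+12 = 33; p=12
x=1: not even; p=13
x=13: not even; p=26
acc+p = 33+26 = 59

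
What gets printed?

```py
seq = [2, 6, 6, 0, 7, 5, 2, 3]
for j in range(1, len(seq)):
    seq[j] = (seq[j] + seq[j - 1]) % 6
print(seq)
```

j=1: seq[1] = (6+2)%6 = 2 → [2, 2, 6, 0, 7, 5, 2, 3]
j=2: seq[2] = (6+2)%6 = 2 → [2, 2, 2, 0, 7, 5, 2, 3]
j=3: seq[3] = (0+2)%6 = 2 → [2, 2, 2, 2, 7, 5, 2, 3]
j=4: seq[4] = (7+2)%6 = 3 → [2, 2, 2, 2, 3, 5, 2, 3]
j=5: seq[5] = (5+3)%6 = 2 → [2, 2, 2, 2, 3, 2, 2, 3]
j=6: seq[6] = (2+2)%6 = 4 → [2, 2, 2, 2, 3, 2, 4, 3]
j=7: seq[7] = (3+4)%6 = 1 → [2, 2, 2, 2, 3, 2, 4, 1]

[2, 2, 2, 2, 3, 2, 4, 1]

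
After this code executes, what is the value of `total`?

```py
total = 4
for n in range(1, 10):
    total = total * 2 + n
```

n=1: total = 4*2+1 = 9
n=2: total = 9*2+2 = 20
n=3: total = 20*2+3 = 43
n=4: total = 43*2+4 = 90
n=5: total = 90*2+5 = 185
n=6: total = 185*2+6 = 376
n=7: total = 376*2+7 = 759
n=8: total = 759*2+8 = 1526
n=9: total = 1526*2+9 = 3061

3061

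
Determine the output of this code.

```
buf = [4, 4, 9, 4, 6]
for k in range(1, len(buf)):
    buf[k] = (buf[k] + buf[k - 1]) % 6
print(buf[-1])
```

3

k=1: buf[1] = (4+4)%6 = 2 → [4, 2, 9, 4, 6]
k=2: buf[2] = (9+2)%6 = 5 → [4, 2, 5, 4, 6]
k=3: buf[3] = (4+5)%6 = 3 → [4, 2, 5, 3, 6]
k=4: buf[4] = (6+3)%6 = 3 → [4, 2, 5, 3, 3]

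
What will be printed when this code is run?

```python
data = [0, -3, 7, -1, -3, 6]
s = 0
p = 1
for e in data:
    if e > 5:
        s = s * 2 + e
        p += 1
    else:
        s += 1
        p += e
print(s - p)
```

36

e=0: not >5, s = 0+1 = 1; p=1
e=-3: not >5, s = 1+1 = 2; p=-2
e=7: >5, s = 2*2+7 = 11; p=-1
e=-1: not >5, s = 11+1 = 12; p=-2
e=-3: not >5, s = 12+1 = 13; p=-5
e=6: >5, s = 13*2+6 = 32; p=-4
s-p = 32-(-4) = 36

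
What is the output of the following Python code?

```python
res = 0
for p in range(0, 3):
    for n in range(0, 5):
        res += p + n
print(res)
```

45

p=0,n=0: res = 0+0 = 0
p=0,n=1: res = 0+1 = 1
p=0,n=2: res = 1+2 = 3
p=0,n=3: res = 3+3 = 6
p=0,n=4: res = 6+4 = 10
p=1,n=0: res = 10+1 = 11
p=1,n=1: res = 11+2 = 13
p=1,n=2: res = 13+3 = 16
p=1,n=3: res = 16+4 = 20
p=1,n=4: res = 20+5 = 25
p=2,n=0: res = 25+2 = 27
p=2,n=1: res = 27+3 = 30
p=2,n=2: res = 30+4 = 34
p=2,n=3: res = 34+5 = 39
p=2,n=4: res = 39+6 = 45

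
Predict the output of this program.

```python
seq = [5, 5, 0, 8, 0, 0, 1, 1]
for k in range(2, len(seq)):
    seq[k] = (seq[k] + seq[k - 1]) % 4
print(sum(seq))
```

19

k=2: seq[2] = (0+5)%4 = 1 → [5, 5, 1, 8, 0, 0, 1, 1]
k=3: seq[3] = (8+1)%4 = 1 → [5, 5, 1, 1, 0, 0, 1, 1]
k=4: seq[4] = (0+1)%4 = 1 → [5, 5, 1, 1, 1, 0, 1, 1]
k=5: seq[5] = (0+1)%4 = 1 → [5, 5, 1, 1, 1, 1, 1, 1]
k=6: seq[6] = (1+1)%4 = 2 → [5, 5, 1, 1, 1, 1, 2, 1]
k=7: seq[7] = (1+2)%4 = 3 → [5, 5, 1, 1, 1, 1, 2, 3]
sum = 19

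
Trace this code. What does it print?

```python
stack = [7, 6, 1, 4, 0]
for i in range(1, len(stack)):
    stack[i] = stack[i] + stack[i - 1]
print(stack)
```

i=1: stack[1] = 6+7 = 13 → [7, 13, 1, 4, 0]
i=2: stack[2] = 1+13 = 14 → [7, 13, 14, 4, 0]
i=3: stack[3] = 4+14 = 18 → [7, 13, 14, 18, 0]
i=4: stack[4] = 0+18 = 18 → [7, 13, 14, 18, 18]

[7, 13, 14, 18, 18]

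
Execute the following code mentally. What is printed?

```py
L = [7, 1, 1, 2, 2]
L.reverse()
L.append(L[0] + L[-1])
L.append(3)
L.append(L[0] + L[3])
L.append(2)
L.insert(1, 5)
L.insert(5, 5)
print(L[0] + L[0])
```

reverse → [2, 2, 1, 1, 7]
append L[0]+L[-1] = 2+7 = 9 → [2, 2, 1, 1, 7, 9]
append 3 → [2, 2, 1, 1, 7, 9, 3]
append L[0]+L[3] = 2+1 = 3 → [2, 2, 1, 1, 7, 9, 3, 3]
append 2 → [2, 2, 1, 1, 7, 9, 3, 3, 2]
insert 5 at 1 → [2, 5, 2, 1, 1, 7, 9, 3, 3, 2]
insert 5 at 5 → [2, 5, 2, 1, 1, 5, 7, 9, 3, 3, 2]
L[0]+L[0] = 2+2 = 4

4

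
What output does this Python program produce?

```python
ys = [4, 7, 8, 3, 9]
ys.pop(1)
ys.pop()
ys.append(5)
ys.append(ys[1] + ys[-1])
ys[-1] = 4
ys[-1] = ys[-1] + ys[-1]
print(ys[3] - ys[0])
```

1

pop(1) removes 7 → [4, 8, 3, 9]
pop() removes 9 → [4, 8, 3]
append 5 → [4, 8, 3, 5]
append ys[1]+ys[-1] = 8+5 = 13 → [4, 8, 3, 5, 13]
ys[-1] = 4 → [4, 8, 3, 5, 4]
ys[-1] = ys[-1]+ys[-1] = 4+4 = 8 → [4, 8, 3, 5, 8]
ys[3]-ys[0] = 5-4 = 1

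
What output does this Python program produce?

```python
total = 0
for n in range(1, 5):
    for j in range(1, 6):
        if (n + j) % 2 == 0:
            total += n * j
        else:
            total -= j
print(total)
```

42

n=1,j=1: even sum, total = 0+1 = 1
n=1,j=2: odd sum, total = 1-2 = -1
n=1,j=3: even sum, total = (-1)+3 = 2
n=1,j=4: odd sum, total = 2-4 = -2
n=1,j=5: even sum, total = (-2)+5 = 3
n=2,j=1: odd sum, total = 3-1 = 2
n=2,j=2: even sum, total = 2+4 = 6
n=2,j=3: odd sum, total = 6-3 = 3
n=2,j=4: even sum, total = 3+8 = 11
n=2,j=5: odd sum, total = 11-5 = 6
n=3,j=1: even sum, total = 6+3 = 9
n=3,j=2: odd sum, total = 9-2 = 7
n=3,j=3: even sum, total = 7+9 = 16
n=3,j=4: odd sum, total = 16-4 = 12
n=3,j=5: even sum, total = 12+15 = 27
n=4,j=1: odd sum, total = 27-1 = 26
n=4,j=2: even sum, total = 26+8 = 34
n=4,j=3: odd sum, total = 34-3 = 31
n=4,j=4: even sum, total = 31+16 = 47
n=4,j=5: odd sum, total = 47-5 = 42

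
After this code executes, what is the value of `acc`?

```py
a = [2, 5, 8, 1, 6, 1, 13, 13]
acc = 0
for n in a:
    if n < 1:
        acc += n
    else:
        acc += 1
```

n=2: not <1, acc = 0+1 = 1
n=5: not <1, acc = 1+1 = 2
n=8: not <1, acc = 2+1 = 3
n=1: not <1, acc = 3+1 = 4
n=6: not <1, acc = 4+1 = 5
n=1: not <1, acc = 5+1 = 6
n=13: not <1, acc = 6+1 = 7
n=13: not <1, acc = 7+1 = 8

8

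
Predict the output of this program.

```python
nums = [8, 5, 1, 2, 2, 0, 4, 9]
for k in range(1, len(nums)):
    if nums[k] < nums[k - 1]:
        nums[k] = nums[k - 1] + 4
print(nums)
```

k=1: 5<8, nums[1] = 8+4 = 12 → [8, 12, 1, 2, 2, 0, 4, 9]
k=2: 1<12, nums[2] = 12+4 = 16 → [8, 12, 16, 2, 2, 0, 4, 9]
k=3: 2<16, nums[3] = 16+4 = 20 → [8, 12, 16, 20, 2, 0, 4, 9]
k=4: 2<20, nums[4] = 20+4 = 24 → [8, 12, 16, 20, 24, 0, 4, 9]
k=5: 0<24, nums[5] = 24+4 = 28 → [8, 12, 16, 20, 24, 28, 4, 9]
k=6: 4<28, nums[6] = 28+4 = 32 → [8, 12, 16, 20, 24, 28, 32, 9]
k=7: 9<32, nums[7] = 32+4 = 36 → [8, 12, 16, 20, 24, 28, 32, 36]

[8, 12, 16, 20, 24, 28, 32, 36]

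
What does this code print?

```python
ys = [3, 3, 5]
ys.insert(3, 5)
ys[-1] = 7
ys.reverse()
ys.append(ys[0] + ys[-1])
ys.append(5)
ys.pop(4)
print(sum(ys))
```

insert 5 at 3 → [3, 3, 5, 5]
ys[-1] = 7 → [3, 3, 5, 7]
reverse → [7, 5, 3, 3]
append ys[0]+ys[-1] = 7+3 = 10 → [7, 5, 3, 3, 10]
append 5 → [7, 5, 3, 3, 10, 5]
pop(4) removes 10 → [7, 5, 3, 3, 5]
sum = 23

23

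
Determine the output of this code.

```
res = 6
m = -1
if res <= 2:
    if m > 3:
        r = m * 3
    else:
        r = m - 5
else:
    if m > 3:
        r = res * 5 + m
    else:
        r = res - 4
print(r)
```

res=6, m=-1
res <= 2 is False; m > 3 is False
→ r = res - 4 = 2

2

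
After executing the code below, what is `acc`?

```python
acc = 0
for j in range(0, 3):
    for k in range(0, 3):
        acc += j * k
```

j=0,k=0: acc = 0+0 = 0
j=0,k=1: acc = 0+0 = 0
j=0,k=2: acc = 0+0 = 0
j=1,k=0: acc = 0+0 = 0
j=1,k=1: acc = 0+1 = 1
j=1,k=2: acc = 1+2 = 3
j=2,k=0: acc = 3+0 = 3
j=2,k=1: acc = 3+2 = 5
j=2,k=2: acc = 5+4 = 9

9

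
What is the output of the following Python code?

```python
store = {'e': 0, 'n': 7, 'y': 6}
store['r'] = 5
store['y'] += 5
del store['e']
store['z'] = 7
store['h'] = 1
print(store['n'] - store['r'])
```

2

store['r'] = 5 → {'e': 0, 'n': 7, 'y': 6, 'r': 5}
store['y'] = 6+5 = 11 → {'e': 0, 'n': 7, 'y': 11, 'r': 5}
del 'e' → {'n': 7, 'y': 11, 'r': 5}
store['z'] = 7 → {'n': 7, 'y': 11, 'r': 5, 'z': 7}
store['h'] = 1 → {'n': 7, 'y': 11, 'r': 5, 'z': 7, 'h': 1}
store['n']-store['r'] = 7-5 = 2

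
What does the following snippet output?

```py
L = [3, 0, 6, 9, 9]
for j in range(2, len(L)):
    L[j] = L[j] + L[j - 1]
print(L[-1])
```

j=2: L[2] = 6+0 = 6 → [3, 0, 6, 9, 9]
j=3: L[3] = 9+6 = 15 → [3, 0, 6, 15, 9]
j=4: L[4] = 9+15 = 24 → [3, 0, 6, 15, 24]

24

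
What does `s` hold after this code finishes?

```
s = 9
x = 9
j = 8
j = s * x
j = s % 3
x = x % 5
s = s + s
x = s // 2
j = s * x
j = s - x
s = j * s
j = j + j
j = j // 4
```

j = 9*9 = 81
j = 9%3 = 0
x = 9%5 = 4
s = 9+9 = 18
x = 18//2 = 9
j = 18*9 = 162
j = 18-9 = 9
s = 9*18 = 162
j = 9+9 = 18
j = 18//4 = 4

162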